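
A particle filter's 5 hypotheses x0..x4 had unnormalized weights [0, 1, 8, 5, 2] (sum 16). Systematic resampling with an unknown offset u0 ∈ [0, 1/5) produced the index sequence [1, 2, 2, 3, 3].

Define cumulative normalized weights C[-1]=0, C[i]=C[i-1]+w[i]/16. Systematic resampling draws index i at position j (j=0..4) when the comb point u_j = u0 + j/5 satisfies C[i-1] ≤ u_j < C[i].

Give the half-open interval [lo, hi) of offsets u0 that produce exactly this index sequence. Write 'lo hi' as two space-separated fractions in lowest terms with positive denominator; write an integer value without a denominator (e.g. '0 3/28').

0 1/16

C = [0, 1/16, 9/16, 7/8, 1]
j=0 picked index 1: u0 ∈ [0, 1/16)
j=1 picked index 2: u0 ∈ [-11/80, 29/80)
j=2 picked index 2: u0 ∈ [-27/80, 13/80)
j=3 picked index 3: u0 ∈ [-3/80, 11/40)
j=4 picked index 3: u0 ∈ [-19/80, 3/40)
intersection: [0, 1/16)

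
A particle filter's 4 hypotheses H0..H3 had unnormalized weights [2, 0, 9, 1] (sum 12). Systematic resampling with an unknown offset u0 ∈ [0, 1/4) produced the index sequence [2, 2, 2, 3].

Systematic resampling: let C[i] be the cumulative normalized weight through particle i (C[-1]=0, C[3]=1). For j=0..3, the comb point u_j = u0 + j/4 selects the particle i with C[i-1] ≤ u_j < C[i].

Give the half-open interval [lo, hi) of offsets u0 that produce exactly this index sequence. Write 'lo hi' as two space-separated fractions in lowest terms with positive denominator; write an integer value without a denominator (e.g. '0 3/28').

1/6 1/4

C = [1/6, 1/6, 11/12, 1]
j=0 picked index 2: u0 ∈ [1/6, 11/12)
j=1 picked index 2: u0 ∈ [-1/12, 2/3)
j=2 picked index 2: u0 ∈ [-1/3, 5/12)
j=3 picked index 3: u0 ∈ [1/6, 1/4)
intersection: [1/6, 1/4)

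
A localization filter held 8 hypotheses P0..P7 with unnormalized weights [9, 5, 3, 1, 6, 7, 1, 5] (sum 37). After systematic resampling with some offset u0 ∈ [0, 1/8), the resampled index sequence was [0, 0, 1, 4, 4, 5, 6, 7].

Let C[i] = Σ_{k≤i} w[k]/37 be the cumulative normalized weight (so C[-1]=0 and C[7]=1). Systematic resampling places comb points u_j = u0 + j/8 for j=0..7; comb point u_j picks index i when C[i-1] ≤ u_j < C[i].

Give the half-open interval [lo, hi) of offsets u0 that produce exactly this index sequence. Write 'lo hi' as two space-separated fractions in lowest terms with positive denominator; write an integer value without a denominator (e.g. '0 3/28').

33/296 17/148

C = [9/37, 14/37, 17/37, 18/37, 24/37, 31/37, 32/37, 1]
j=0 picked index 0: u0 ∈ [0, 9/37)
j=1 picked index 0: u0 ∈ [-1/8, 35/296)
j=2 picked index 1: u0 ∈ [-1/148, 19/148)
j=3 picked index 4: u0 ∈ [33/296, 81/296)
j=4 picked index 4: u0 ∈ [-1/74, 11/74)
j=5 picked index 5: u0 ∈ [7/296, 63/296)
j=6 picked index 6: u0 ∈ [13/148, 17/148)
j=7 picked index 7: u0 ∈ [-3/296, 1/8)
intersection: [33/296, 17/148)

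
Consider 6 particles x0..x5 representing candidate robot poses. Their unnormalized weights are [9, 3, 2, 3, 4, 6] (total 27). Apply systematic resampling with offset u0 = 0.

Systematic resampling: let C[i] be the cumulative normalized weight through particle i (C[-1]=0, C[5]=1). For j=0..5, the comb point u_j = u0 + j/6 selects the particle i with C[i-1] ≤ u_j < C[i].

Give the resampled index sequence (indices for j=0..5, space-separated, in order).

C = [1/3, 4/9, 14/27, 17/27, 7/9, 1]
j=0: u_0=0 ∈ [0, 1/3) → index 0
j=1: u_1=1/6 ∈ [0, 1/3) → index 0
j=2: u_2=1/3 ∈ [1/3, 4/9) → index 1
j=3: u_3=1/2 ∈ [4/9, 14/27) → index 2
j=4: u_4=2/3 ∈ [17/27, 7/9) → index 4
j=5: u_5=5/6 ∈ [7/9, 1) → index 5

0 0 1 2 4 5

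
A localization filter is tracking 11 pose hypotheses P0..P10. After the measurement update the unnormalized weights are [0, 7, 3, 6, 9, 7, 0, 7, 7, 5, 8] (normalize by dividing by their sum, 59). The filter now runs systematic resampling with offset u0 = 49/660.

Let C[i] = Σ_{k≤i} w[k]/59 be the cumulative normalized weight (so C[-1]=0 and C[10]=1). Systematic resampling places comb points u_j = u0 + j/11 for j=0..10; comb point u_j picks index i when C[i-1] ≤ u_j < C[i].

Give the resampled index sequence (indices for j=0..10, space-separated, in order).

C = [0, 7/59, 10/59, 16/59, 25/59, 32/59, 32/59, 39/59, 46/59, 51/59, 1]
j=0: u_0=49/660 ∈ [0, 7/59) → index 1
j=1: u_1=109/660 ∈ [7/59, 10/59) → index 2
j=2: u_2=169/660 ∈ [10/59, 16/59) → index 3
j=3: u_3=229/660 ∈ [16/59, 25/59) → index 4
j=4: u_4=289/660 ∈ [25/59, 32/59) → index 5
j=5: u_5=349/660 ∈ [25/59, 32/59) → index 5
j=6: u_6=409/660 ∈ [32/59, 39/59) → index 7
j=7: u_7=469/660 ∈ [39/59, 46/59) → index 8
j=8: u_8=529/660 ∈ [46/59, 51/59) → index 9
j=9: u_9=589/660 ∈ [51/59, 1) → index 10
j=10: u_10=59/60 ∈ [51/59, 1) → index 10

1 2 3 4 5 5 7 8 9 10 10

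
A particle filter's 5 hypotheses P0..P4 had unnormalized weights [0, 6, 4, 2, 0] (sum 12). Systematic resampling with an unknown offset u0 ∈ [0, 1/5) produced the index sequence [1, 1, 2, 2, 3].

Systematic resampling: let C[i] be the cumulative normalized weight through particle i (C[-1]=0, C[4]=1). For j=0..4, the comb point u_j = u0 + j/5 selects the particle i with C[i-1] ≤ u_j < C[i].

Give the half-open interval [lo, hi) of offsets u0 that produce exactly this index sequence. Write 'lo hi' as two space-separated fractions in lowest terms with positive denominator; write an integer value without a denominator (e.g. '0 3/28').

1/10 1/5

C = [0, 1/2, 5/6, 1, 1]
j=0 picked index 1: u0 ∈ [0, 1/2)
j=1 picked index 1: u0 ∈ [-1/5, 3/10)
j=2 picked index 2: u0 ∈ [1/10, 13/30)
j=3 picked index 2: u0 ∈ [-1/10, 7/30)
j=4 picked index 3: u0 ∈ [1/30, 1/5)
intersection: [1/10, 1/5)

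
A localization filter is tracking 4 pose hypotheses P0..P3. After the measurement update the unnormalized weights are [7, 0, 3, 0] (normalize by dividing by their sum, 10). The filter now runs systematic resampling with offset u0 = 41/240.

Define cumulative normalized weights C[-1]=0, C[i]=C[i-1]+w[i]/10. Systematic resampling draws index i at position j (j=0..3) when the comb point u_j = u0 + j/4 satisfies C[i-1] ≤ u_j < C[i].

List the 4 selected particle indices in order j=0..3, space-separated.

0 0 0 2

C = [7/10, 7/10, 1, 1]
j=0: u_0=41/240 ∈ [0, 7/10) → index 0
j=1: u_1=101/240 ∈ [0, 7/10) → index 0
j=2: u_2=161/240 ∈ [0, 7/10) → index 0
j=3: u_3=221/240 ∈ [7/10, 1) → index 2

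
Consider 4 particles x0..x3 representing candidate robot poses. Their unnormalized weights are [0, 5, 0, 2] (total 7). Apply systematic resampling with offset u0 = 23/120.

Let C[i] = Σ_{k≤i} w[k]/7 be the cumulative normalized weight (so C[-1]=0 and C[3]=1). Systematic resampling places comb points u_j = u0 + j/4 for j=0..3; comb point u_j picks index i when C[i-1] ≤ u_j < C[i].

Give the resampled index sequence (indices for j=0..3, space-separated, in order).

C = [0, 5/7, 5/7, 1]
j=0: u_0=23/120 ∈ [0, 5/7) → index 1
j=1: u_1=53/120 ∈ [0, 5/7) → index 1
j=2: u_2=83/120 ∈ [0, 5/7) → index 1
j=3: u_3=113/120 ∈ [5/7, 1) → index 3

1 1 1 3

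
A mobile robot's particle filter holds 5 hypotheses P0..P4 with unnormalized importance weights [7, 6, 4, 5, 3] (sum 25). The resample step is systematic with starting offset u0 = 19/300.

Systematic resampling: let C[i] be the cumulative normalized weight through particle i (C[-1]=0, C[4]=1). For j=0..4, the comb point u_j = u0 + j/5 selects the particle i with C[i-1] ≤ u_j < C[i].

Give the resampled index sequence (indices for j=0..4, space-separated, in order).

C = [7/25, 13/25, 17/25, 22/25, 1]
j=0: u_0=19/300 ∈ [0, 7/25) → index 0
j=1: u_1=79/300 ∈ [0, 7/25) → index 0
j=2: u_2=139/300 ∈ [7/25, 13/25) → index 1
j=3: u_3=199/300 ∈ [13/25, 17/25) → index 2
j=4: u_4=259/300 ∈ [17/25, 22/25) → index 3

0 0 1 2 3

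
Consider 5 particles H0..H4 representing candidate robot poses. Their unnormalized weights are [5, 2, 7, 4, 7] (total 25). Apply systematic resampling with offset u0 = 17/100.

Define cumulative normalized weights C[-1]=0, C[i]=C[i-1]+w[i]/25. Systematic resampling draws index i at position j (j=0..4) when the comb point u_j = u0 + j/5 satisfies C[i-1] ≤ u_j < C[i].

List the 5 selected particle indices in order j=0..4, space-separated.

C = [1/5, 7/25, 14/25, 18/25, 1]
j=0: u_0=17/100 ∈ [0, 1/5) → index 0
j=1: u_1=37/100 ∈ [7/25, 14/25) → index 2
j=2: u_2=57/100 ∈ [14/25, 18/25) → index 3
j=3: u_3=77/100 ∈ [18/25, 1) → index 4
j=4: u_4=97/100 ∈ [18/25, 1) → index 4

0 2 3 4 4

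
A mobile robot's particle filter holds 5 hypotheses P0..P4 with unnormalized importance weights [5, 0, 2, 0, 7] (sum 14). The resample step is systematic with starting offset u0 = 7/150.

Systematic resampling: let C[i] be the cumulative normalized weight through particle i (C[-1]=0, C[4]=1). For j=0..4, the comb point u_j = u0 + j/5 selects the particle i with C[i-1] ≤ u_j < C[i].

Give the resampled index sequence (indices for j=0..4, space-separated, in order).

C = [5/14, 5/14, 1/2, 1/2, 1]
j=0: u_0=7/150 ∈ [0, 5/14) → index 0
j=1: u_1=37/150 ∈ [0, 5/14) → index 0
j=2: u_2=67/150 ∈ [5/14, 1/2) → index 2
j=3: u_3=97/150 ∈ [1/2, 1) → index 4
j=4: u_4=127/150 ∈ [1/2, 1) → index 4

0 0 2 4 4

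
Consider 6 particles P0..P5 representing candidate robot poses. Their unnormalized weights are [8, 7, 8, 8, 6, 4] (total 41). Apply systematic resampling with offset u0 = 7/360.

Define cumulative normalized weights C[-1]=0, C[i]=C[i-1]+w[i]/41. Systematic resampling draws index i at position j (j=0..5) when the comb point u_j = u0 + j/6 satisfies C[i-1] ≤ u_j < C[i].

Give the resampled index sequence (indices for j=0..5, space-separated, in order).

C = [8/41, 15/41, 23/41, 31/41, 37/41, 1]
j=0: u_0=7/360 ∈ [0, 8/41) → index 0
j=1: u_1=67/360 ∈ [0, 8/41) → index 0
j=2: u_2=127/360 ∈ [8/41, 15/41) → index 1
j=3: u_3=187/360 ∈ [15/41, 23/41) → index 2
j=4: u_4=247/360 ∈ [23/41, 31/41) → index 3
j=5: u_5=307/360 ∈ [31/41, 37/41) → index 4

0 0 1 2 3 4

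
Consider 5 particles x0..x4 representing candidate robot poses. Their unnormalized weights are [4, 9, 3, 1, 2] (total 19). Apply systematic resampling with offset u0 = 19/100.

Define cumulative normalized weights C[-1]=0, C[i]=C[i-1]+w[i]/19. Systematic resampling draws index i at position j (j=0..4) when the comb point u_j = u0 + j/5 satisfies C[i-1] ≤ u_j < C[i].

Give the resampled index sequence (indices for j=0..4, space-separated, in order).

C = [4/19, 13/19, 16/19, 17/19, 1]
j=0: u_0=19/100 ∈ [0, 4/19) → index 0
j=1: u_1=39/100 ∈ [4/19, 13/19) → index 1
j=2: u_2=59/100 ∈ [4/19, 13/19) → index 1
j=3: u_3=79/100 ∈ [13/19, 16/19) → index 2
j=4: u_4=99/100 ∈ [17/19, 1) → index 4

0 1 1 2 4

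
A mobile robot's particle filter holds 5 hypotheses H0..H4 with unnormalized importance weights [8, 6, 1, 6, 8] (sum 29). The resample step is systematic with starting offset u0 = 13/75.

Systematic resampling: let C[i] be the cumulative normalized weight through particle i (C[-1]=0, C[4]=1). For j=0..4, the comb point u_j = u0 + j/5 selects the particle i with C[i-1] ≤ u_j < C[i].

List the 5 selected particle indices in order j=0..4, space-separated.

C = [8/29, 14/29, 15/29, 21/29, 1]
j=0: u_0=13/75 ∈ [0, 8/29) → index 0
j=1: u_1=28/75 ∈ [8/29, 14/29) → index 1
j=2: u_2=43/75 ∈ [15/29, 21/29) → index 3
j=3: u_3=58/75 ∈ [21/29, 1) → index 4
j=4: u_4=73/75 ∈ [21/29, 1) → index 4

0 1 3 4 4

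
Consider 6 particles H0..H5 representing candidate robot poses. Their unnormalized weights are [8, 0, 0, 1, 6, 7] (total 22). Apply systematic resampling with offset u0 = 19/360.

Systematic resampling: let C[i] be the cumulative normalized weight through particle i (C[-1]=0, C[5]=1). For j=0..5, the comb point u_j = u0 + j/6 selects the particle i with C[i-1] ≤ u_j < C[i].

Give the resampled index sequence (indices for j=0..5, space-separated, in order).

C = [4/11, 4/11, 4/11, 9/22, 15/22, 1]
j=0: u_0=19/360 ∈ [0, 4/11) → index 0
j=1: u_1=79/360 ∈ [0, 4/11) → index 0
j=2: u_2=139/360 ∈ [4/11, 9/22) → index 3
j=3: u_3=199/360 ∈ [9/22, 15/22) → index 4
j=4: u_4=259/360 ∈ [15/22, 1) → index 5
j=5: u_5=319/360 ∈ [15/22, 1) → index 5

0 0 3 4 5 5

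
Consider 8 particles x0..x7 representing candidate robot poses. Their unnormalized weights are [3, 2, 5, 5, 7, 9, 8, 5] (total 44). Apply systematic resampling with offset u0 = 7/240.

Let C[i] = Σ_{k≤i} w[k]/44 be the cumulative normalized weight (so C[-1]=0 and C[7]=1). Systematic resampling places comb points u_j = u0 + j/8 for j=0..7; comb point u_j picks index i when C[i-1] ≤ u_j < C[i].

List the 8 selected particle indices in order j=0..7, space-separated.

C = [3/44, 5/44, 5/22, 15/44, 1/2, 31/44, 39/44, 1]
j=0: u_0=7/240 ∈ [0, 3/44) → index 0
j=1: u_1=37/240 ∈ [5/44, 5/22) → index 2
j=2: u_2=67/240 ∈ [5/22, 15/44) → index 3
j=3: u_3=97/240 ∈ [15/44, 1/2) → index 4
j=4: u_4=127/240 ∈ [1/2, 31/44) → index 5
j=5: u_5=157/240 ∈ [1/2, 31/44) → index 5
j=6: u_6=187/240 ∈ [31/44, 39/44) → index 6
j=7: u_7=217/240 ∈ [39/44, 1) → index 7

0 2 3 4 5 5 6 7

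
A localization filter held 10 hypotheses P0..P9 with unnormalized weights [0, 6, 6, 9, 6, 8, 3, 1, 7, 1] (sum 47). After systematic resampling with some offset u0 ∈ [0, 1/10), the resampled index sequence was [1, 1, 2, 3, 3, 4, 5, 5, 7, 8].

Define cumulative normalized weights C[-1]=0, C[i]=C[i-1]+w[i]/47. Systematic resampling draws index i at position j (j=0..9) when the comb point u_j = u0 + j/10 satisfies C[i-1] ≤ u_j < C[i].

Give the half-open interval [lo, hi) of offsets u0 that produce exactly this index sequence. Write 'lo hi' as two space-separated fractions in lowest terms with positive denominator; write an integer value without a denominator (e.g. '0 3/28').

C = [0, 6/47, 12/47, 21/47, 27/47, 35/47, 38/47, 39/47, 46/47, 1]
j=0 picked index 1: u0 ∈ [0, 6/47)
j=1 picked index 1: u0 ∈ [-1/10, 13/470)
j=2 picked index 2: u0 ∈ [-17/235, 13/235)
j=3 picked index 3: u0 ∈ [-21/470, 69/470)
j=4 picked index 3: u0 ∈ [-34/235, 11/235)
j=5 picked index 4: u0 ∈ [-5/94, 7/94)
j=6 picked index 5: u0 ∈ [-6/235, 34/235)
j=7 picked index 5: u0 ∈ [-59/470, 21/470)
j=8 picked index 7: u0 ∈ [2/235, 7/235)
j=9 picked index 8: u0 ∈ [-33/470, 37/470)
intersection: [2/235, 13/470)

2/235 13/470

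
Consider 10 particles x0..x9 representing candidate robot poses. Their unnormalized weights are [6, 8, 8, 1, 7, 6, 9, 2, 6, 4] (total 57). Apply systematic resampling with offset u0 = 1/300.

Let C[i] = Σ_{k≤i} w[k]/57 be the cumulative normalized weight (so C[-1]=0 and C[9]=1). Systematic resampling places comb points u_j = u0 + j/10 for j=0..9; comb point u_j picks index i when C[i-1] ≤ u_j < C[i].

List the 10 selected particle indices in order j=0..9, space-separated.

C = [2/19, 14/57, 22/57, 23/57, 10/19, 12/19, 15/19, 47/57, 53/57, 1]
j=0: u_0=1/300 ∈ [0, 2/19) → index 0
j=1: u_1=31/300 ∈ [0, 2/19) → index 0
j=2: u_2=61/300 ∈ [2/19, 14/57) → index 1
j=3: u_3=91/300 ∈ [14/57, 22/57) → index 2
j=4: u_4=121/300 ∈ [22/57, 23/57) → index 3
j=5: u_5=151/300 ∈ [23/57, 10/19) → index 4
j=6: u_6=181/300 ∈ [10/19, 12/19) → index 5
j=7: u_7=211/300 ∈ [12/19, 15/19) → index 6
j=8: u_8=241/300 ∈ [15/19, 47/57) → index 7
j=9: u_9=271/300 ∈ [47/57, 53/57) → index 8

0 0 1 2 3 4 5 6 7 8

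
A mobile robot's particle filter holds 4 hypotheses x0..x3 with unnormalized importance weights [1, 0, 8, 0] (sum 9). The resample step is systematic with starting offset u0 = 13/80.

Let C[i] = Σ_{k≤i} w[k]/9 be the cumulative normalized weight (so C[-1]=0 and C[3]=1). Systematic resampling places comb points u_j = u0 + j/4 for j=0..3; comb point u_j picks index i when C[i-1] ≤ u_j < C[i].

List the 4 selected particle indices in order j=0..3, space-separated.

2 2 2 2

C = [1/9, 1/9, 1, 1]
j=0: u_0=13/80 ∈ [1/9, 1) → index 2
j=1: u_1=33/80 ∈ [1/9, 1) → index 2
j=2: u_2=53/80 ∈ [1/9, 1) → index 2
j=3: u_3=73/80 ∈ [1/9, 1) → index 2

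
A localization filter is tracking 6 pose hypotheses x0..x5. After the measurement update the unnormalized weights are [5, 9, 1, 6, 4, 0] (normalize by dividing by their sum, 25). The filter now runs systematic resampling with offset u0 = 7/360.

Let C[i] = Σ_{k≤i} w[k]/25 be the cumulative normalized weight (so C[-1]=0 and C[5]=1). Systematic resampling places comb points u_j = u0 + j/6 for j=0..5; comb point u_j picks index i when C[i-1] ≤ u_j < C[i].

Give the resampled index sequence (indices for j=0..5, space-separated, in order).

0 0 1 1 3 4

C = [1/5, 14/25, 3/5, 21/25, 1, 1]
j=0: u_0=7/360 ∈ [0, 1/5) → index 0
j=1: u_1=67/360 ∈ [0, 1/5) → index 0
j=2: u_2=127/360 ∈ [1/5, 14/25) → index 1
j=3: u_3=187/360 ∈ [1/5, 14/25) → index 1
j=4: u_4=247/360 ∈ [3/5, 21/25) → index 3
j=5: u_5=307/360 ∈ [21/25, 1) → index 4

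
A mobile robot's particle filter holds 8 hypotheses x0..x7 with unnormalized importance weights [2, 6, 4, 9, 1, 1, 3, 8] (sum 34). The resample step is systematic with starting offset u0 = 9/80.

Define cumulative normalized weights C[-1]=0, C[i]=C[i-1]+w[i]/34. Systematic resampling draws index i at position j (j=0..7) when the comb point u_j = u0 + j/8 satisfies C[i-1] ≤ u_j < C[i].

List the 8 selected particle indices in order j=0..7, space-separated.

1 2 3 3 3 6 7 7

C = [1/17, 4/17, 6/17, 21/34, 11/17, 23/34, 13/17, 1]
j=0: u_0=9/80 ∈ [1/17, 4/17) → index 1
j=1: u_1=19/80 ∈ [4/17, 6/17) → index 2
j=2: u_2=29/80 ∈ [6/17, 21/34) → index 3
j=3: u_3=39/80 ∈ [6/17, 21/34) → index 3
j=4: u_4=49/80 ∈ [6/17, 21/34) → index 3
j=5: u_5=59/80 ∈ [23/34, 13/17) → index 6
j=6: u_6=69/80 ∈ [13/17, 1) → index 7
j=7: u_7=79/80 ∈ [13/17, 1) → index 7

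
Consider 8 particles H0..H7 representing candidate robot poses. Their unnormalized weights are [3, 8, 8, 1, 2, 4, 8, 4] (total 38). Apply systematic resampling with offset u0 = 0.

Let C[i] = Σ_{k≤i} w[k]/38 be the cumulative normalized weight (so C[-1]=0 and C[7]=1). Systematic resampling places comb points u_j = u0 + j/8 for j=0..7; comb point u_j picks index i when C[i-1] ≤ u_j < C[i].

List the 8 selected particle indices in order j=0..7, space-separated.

C = [3/38, 11/38, 1/2, 10/19, 11/19, 13/19, 17/19, 1]
j=0: u_0=0 ∈ [0, 3/38) → index 0
j=1: u_1=1/8 ∈ [3/38, 11/38) → index 1
j=2: u_2=1/4 ∈ [3/38, 11/38) → index 1
j=3: u_3=3/8 ∈ [11/38, 1/2) → index 2
j=4: u_4=1/2 ∈ [1/2, 10/19) → index 3
j=5: u_5=5/8 ∈ [11/19, 13/19) → index 5
j=6: u_6=3/4 ∈ [13/19, 17/19) → index 6
j=7: u_7=7/8 ∈ [13/19, 17/19) → index 6

0 1 1 2 3 5 6 6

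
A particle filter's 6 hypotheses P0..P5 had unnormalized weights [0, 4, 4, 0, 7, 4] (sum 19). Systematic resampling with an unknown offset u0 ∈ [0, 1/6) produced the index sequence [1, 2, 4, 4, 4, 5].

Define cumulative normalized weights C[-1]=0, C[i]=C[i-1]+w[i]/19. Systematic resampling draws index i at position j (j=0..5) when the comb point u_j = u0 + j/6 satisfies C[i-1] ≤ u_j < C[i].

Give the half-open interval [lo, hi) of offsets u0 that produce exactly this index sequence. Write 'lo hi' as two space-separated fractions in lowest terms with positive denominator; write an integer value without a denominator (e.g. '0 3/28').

5/57 7/57

C = [0, 4/19, 8/19, 8/19, 15/19, 1]
j=0 picked index 1: u0 ∈ [0, 4/19)
j=1 picked index 2: u0 ∈ [5/114, 29/114)
j=2 picked index 4: u0 ∈ [5/57, 26/57)
j=3 picked index 4: u0 ∈ [-3/38, 11/38)
j=4 picked index 4: u0 ∈ [-14/57, 7/57)
j=5 picked index 5: u0 ∈ [-5/114, 1/6)
intersection: [5/57, 7/57)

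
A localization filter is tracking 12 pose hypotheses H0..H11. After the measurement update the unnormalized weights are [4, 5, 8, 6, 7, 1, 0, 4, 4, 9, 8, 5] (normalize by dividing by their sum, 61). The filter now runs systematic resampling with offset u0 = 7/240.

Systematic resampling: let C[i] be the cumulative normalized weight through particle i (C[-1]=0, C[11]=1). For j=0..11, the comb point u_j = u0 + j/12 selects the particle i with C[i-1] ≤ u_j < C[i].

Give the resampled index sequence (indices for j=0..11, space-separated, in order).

C = [4/61, 9/61, 17/61, 23/61, 30/61, 31/61, 31/61, 35/61, 39/61, 48/61, 56/61, 1]
j=0: u_0=7/240 ∈ [0, 4/61) → index 0
j=1: u_1=9/80 ∈ [4/61, 9/61) → index 1
j=2: u_2=47/240 ∈ [9/61, 17/61) → index 2
j=3: u_3=67/240 ∈ [17/61, 23/61) → index 3
j=4: u_4=29/80 ∈ [17/61, 23/61) → index 3
j=5: u_5=107/240 ∈ [23/61, 30/61) → index 4
j=6: u_6=127/240 ∈ [31/61, 35/61) → index 7
j=7: u_7=49/80 ∈ [35/61, 39/61) → index 8
j=8: u_8=167/240 ∈ [39/61, 48/61) → index 9
j=9: u_9=187/240 ∈ [39/61, 48/61) → index 9
j=10: u_10=69/80 ∈ [48/61, 56/61) → index 10
j=11: u_11=227/240 ∈ [56/61, 1) → index 11

0 1 2 3 3 4 7 8 9 9 10 11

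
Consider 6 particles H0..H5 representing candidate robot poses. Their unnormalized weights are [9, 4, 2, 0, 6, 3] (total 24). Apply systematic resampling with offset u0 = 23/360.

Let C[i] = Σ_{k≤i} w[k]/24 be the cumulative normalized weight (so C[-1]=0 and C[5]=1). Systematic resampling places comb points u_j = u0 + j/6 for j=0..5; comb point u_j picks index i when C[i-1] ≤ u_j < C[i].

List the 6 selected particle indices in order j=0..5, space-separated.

0 0 1 2 4 5

C = [3/8, 13/24, 5/8, 5/8, 7/8, 1]
j=0: u_0=23/360 ∈ [0, 3/8) → index 0
j=1: u_1=83/360 ∈ [0, 3/8) → index 0
j=2: u_2=143/360 ∈ [3/8, 13/24) → index 1
j=3: u_3=203/360 ∈ [13/24, 5/8) → index 2
j=4: u_4=263/360 ∈ [5/8, 7/8) → index 4
j=5: u_5=323/360 ∈ [7/8, 1) → index 5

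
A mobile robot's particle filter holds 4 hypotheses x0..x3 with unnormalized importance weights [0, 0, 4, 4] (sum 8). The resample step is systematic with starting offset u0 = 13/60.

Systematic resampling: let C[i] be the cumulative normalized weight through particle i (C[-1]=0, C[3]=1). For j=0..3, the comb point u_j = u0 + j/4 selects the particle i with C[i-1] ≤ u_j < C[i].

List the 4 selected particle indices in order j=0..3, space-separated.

2 2 3 3

C = [0, 0, 1/2, 1]
j=0: u_0=13/60 ∈ [0, 1/2) → index 2
j=1: u_1=7/15 ∈ [0, 1/2) → index 2
j=2: u_2=43/60 ∈ [1/2, 1) → index 3
j=3: u_3=29/30 ∈ [1/2, 1) → index 3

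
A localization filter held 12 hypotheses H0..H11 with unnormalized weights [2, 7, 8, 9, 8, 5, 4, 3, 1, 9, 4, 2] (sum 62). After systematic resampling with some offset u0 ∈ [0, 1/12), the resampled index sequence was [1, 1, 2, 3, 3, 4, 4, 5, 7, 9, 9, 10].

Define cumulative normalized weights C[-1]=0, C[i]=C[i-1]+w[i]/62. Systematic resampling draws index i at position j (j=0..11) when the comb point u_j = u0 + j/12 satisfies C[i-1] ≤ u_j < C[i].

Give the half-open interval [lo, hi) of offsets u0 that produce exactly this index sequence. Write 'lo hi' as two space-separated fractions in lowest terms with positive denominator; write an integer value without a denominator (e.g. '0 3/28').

1/31 17/372

C = [1/31, 9/62, 17/62, 13/31, 17/31, 39/62, 43/62, 23/31, 47/62, 28/31, 30/31, 1]
j=0 picked index 1: u0 ∈ [1/31, 9/62)
j=1 picked index 1: u0 ∈ [-19/372, 23/372)
j=2 picked index 2: u0 ∈ [-2/93, 10/93)
j=3 picked index 3: u0 ∈ [3/124, 21/124)
j=4 picked index 3: u0 ∈ [-11/186, 8/93)
j=5 picked index 4: u0 ∈ [1/372, 49/372)
j=6 picked index 4: u0 ∈ [-5/62, 3/62)
j=7 picked index 5: u0 ∈ [-13/372, 17/372)
j=8 picked index 7: u0 ∈ [5/186, 7/93)
j=9 picked index 9: u0 ∈ [1/124, 19/124)
j=10 picked index 9: u0 ∈ [-7/93, 13/186)
j=11 picked index 10: u0 ∈ [-5/372, 19/372)
intersection: [1/31, 17/372)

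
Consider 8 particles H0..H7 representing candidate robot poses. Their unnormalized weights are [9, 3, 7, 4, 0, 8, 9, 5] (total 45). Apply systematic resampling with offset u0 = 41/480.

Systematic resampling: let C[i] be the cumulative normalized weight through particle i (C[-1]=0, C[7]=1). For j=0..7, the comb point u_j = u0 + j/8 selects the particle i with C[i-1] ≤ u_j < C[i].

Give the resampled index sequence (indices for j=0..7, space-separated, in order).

0 1 2 3 5 6 6 7

C = [1/5, 4/15, 19/45, 23/45, 23/45, 31/45, 8/9, 1]
j=0: u_0=41/480 ∈ [0, 1/5) → index 0
j=1: u_1=101/480 ∈ [1/5, 4/15) → index 1
j=2: u_2=161/480 ∈ [4/15, 19/45) → index 2
j=3: u_3=221/480 ∈ [19/45, 23/45) → index 3
j=4: u_4=281/480 ∈ [23/45, 31/45) → index 5
j=5: u_5=341/480 ∈ [31/45, 8/9) → index 6
j=6: u_6=401/480 ∈ [31/45, 8/9) → index 6
j=7: u_7=461/480 ∈ [8/9, 1) → index 7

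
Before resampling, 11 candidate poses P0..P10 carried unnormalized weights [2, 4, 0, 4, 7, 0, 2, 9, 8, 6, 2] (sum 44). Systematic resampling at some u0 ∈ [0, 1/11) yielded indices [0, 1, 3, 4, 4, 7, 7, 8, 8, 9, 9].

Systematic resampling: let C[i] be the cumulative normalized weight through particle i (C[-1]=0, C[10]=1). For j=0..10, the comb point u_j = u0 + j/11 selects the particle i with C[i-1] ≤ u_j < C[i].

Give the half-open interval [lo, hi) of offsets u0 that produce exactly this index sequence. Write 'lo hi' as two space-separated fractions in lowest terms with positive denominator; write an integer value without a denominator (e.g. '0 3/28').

0 1/44

C = [1/22, 3/22, 3/22, 5/22, 17/44, 17/44, 19/44, 7/11, 9/11, 21/22, 1]
j=0 picked index 0: u0 ∈ [0, 1/22)
j=1 picked index 1: u0 ∈ [-1/22, 1/22)
j=2 picked index 3: u0 ∈ [-1/22, 1/22)
j=3 picked index 4: u0 ∈ [-1/22, 5/44)
j=4 picked index 4: u0 ∈ [-3/22, 1/44)
j=5 picked index 7: u0 ∈ [-1/44, 2/11)
j=6 picked index 7: u0 ∈ [-5/44, 1/11)
j=7 picked index 8: u0 ∈ [0, 2/11)
j=8 picked index 8: u0 ∈ [-1/11, 1/11)
j=9 picked index 9: u0 ∈ [0, 3/22)
j=10 picked index 9: u0 ∈ [-1/11, 1/22)
intersection: [0, 1/44)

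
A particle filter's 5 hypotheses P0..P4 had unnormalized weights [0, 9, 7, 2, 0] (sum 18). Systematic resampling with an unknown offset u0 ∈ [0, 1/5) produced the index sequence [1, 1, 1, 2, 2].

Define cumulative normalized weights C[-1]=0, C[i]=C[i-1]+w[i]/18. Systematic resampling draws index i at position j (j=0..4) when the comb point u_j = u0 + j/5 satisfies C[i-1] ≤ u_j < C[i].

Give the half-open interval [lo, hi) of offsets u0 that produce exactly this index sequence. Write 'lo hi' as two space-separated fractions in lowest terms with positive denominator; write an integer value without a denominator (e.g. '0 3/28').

C = [0, 1/2, 8/9, 1, 1]
j=0 picked index 1: u0 ∈ [0, 1/2)
j=1 picked index 1: u0 ∈ [-1/5, 3/10)
j=2 picked index 1: u0 ∈ [-2/5, 1/10)
j=3 picked index 2: u0 ∈ [-1/10, 13/45)
j=4 picked index 2: u0 ∈ [-3/10, 4/45)
intersection: [0, 4/45)

0 4/45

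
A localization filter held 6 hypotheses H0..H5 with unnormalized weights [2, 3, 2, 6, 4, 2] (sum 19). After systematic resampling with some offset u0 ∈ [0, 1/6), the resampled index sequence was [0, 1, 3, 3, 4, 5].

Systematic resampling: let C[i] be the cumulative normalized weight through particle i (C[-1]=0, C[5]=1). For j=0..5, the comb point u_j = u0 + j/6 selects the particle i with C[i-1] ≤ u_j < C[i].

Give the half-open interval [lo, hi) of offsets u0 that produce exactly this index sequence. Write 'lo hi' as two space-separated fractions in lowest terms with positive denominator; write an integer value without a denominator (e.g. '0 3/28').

C = [2/19, 5/19, 7/19, 13/19, 17/19, 1]
j=0 picked index 0: u0 ∈ [0, 2/19)
j=1 picked index 1: u0 ∈ [-7/114, 11/114)
j=2 picked index 3: u0 ∈ [2/57, 20/57)
j=3 picked index 3: u0 ∈ [-5/38, 7/38)
j=4 picked index 4: u0 ∈ [1/57, 13/57)
j=5 picked index 5: u0 ∈ [7/114, 1/6)
intersection: [7/114, 11/114)

7/114 11/114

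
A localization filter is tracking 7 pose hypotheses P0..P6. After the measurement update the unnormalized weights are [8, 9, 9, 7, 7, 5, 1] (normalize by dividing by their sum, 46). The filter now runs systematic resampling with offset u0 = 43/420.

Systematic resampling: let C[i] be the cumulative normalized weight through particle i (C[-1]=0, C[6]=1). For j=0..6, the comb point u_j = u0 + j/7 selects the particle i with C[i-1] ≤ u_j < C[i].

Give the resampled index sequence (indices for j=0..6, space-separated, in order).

0 1 2 2 3 4 5

C = [4/23, 17/46, 13/23, 33/46, 20/23, 45/46, 1]
j=0: u_0=43/420 ∈ [0, 4/23) → index 0
j=1: u_1=103/420 ∈ [4/23, 17/46) → index 1
j=2: u_2=163/420 ∈ [17/46, 13/23) → index 2
j=3: u_3=223/420 ∈ [17/46, 13/23) → index 2
j=4: u_4=283/420 ∈ [13/23, 33/46) → index 3
j=5: u_5=49/60 ∈ [33/46, 20/23) → index 4
j=6: u_6=403/420 ∈ [20/23, 45/46) → index 5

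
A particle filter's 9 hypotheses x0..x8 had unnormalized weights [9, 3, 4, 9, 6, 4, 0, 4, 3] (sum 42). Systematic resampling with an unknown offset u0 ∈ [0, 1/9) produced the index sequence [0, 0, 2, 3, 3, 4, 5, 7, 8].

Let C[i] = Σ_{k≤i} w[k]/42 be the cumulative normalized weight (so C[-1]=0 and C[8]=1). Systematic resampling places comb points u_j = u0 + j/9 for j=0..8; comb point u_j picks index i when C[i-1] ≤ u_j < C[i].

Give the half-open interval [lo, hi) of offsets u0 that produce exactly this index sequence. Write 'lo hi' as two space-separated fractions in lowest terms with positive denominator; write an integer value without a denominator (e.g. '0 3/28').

C = [3/14, 2/7, 8/21, 25/42, 31/42, 5/6, 5/6, 13/14, 1]
j=0 picked index 0: u0 ∈ [0, 3/14)
j=1 picked index 0: u0 ∈ [-1/9, 13/126)
j=2 picked index 2: u0 ∈ [4/63, 10/63)
j=3 picked index 3: u0 ∈ [1/21, 11/42)
j=4 picked index 3: u0 ∈ [-4/63, 19/126)
j=5 picked index 4: u0 ∈ [5/126, 23/126)
j=6 picked index 5: u0 ∈ [1/14, 1/6)
j=7 picked index 7: u0 ∈ [1/18, 19/126)
j=8 picked index 8: u0 ∈ [5/126, 1/9)
intersection: [1/14, 13/126)

1/14 13/126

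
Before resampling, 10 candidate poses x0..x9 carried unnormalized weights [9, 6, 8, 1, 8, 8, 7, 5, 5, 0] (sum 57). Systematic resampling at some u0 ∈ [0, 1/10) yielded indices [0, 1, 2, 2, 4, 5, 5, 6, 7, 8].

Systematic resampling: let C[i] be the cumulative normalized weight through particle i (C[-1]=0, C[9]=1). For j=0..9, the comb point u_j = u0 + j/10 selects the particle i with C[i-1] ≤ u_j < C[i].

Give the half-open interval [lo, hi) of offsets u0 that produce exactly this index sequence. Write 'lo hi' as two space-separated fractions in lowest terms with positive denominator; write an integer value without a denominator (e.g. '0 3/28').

C = [3/19, 5/19, 23/57, 8/19, 32/57, 40/57, 47/57, 52/57, 1, 1]
j=0 picked index 0: u0 ∈ [0, 3/19)
j=1 picked index 1: u0 ∈ [11/190, 31/190)
j=2 picked index 2: u0 ∈ [6/95, 58/285)
j=3 picked index 2: u0 ∈ [-7/190, 59/570)
j=4 picked index 4: u0 ∈ [2/95, 46/285)
j=5 picked index 5: u0 ∈ [7/114, 23/114)
j=6 picked index 5: u0 ∈ [-11/285, 29/285)
j=7 picked index 6: u0 ∈ [1/570, 71/570)
j=8 picked index 7: u0 ∈ [7/285, 32/285)
j=9 picked index 8: u0 ∈ [7/570, 1/10)
intersection: [6/95, 1/10)

6/95 1/10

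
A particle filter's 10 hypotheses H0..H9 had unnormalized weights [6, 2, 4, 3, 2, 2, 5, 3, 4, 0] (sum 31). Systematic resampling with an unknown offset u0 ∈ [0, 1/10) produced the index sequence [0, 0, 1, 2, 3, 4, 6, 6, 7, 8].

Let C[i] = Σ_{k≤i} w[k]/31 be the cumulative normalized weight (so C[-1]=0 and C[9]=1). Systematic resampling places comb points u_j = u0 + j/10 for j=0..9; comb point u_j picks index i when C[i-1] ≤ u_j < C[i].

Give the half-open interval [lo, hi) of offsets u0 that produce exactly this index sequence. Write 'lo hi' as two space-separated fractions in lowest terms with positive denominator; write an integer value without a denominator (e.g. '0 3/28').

C = [6/31, 8/31, 12/31, 15/31, 17/31, 19/31, 24/31, 27/31, 1, 1]
j=0 picked index 0: u0 ∈ [0, 6/31)
j=1 picked index 0: u0 ∈ [-1/10, 29/310)
j=2 picked index 1: u0 ∈ [-1/155, 9/155)
j=3 picked index 2: u0 ∈ [-13/310, 27/310)
j=4 picked index 3: u0 ∈ [-2/155, 13/155)
j=5 picked index 4: u0 ∈ [-1/62, 3/62)
j=6 picked index 6: u0 ∈ [2/155, 27/155)
j=7 picked index 6: u0 ∈ [-27/310, 23/310)
j=8 picked index 7: u0 ∈ [-4/155, 11/155)
j=9 picked index 8: u0 ∈ [-9/310, 1/10)
intersection: [2/155, 3/62)

2/155 3/62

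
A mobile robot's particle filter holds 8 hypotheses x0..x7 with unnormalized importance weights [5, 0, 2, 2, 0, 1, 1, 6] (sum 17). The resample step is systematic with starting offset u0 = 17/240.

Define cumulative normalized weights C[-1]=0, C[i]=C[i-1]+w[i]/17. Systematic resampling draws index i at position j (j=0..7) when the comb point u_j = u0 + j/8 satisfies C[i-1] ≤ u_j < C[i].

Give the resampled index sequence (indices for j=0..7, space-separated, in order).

C = [5/17, 5/17, 7/17, 9/17, 9/17, 10/17, 11/17, 1]
j=0: u_0=17/240 ∈ [0, 5/17) → index 0
j=1: u_1=47/240 ∈ [0, 5/17) → index 0
j=2: u_2=77/240 ∈ [5/17, 7/17) → index 2
j=3: u_3=107/240 ∈ [7/17, 9/17) → index 3
j=4: u_4=137/240 ∈ [9/17, 10/17) → index 5
j=5: u_5=167/240 ∈ [11/17, 1) → index 7
j=6: u_6=197/240 ∈ [11/17, 1) → index 7
j=7: u_7=227/240 ∈ [11/17, 1) → index 7

0 0 2 3 5 7 7 7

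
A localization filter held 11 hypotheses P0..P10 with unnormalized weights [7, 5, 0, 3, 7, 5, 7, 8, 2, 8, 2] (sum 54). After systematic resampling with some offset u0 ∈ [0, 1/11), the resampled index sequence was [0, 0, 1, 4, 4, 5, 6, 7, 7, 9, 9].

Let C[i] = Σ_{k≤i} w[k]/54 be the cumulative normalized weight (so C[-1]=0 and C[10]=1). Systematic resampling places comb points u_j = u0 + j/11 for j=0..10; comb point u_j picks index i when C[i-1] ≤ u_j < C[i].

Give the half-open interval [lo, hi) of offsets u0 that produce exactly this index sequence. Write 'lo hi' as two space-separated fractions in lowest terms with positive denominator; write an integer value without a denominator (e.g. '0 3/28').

1/198 23/594

C = [7/54, 2/9, 2/9, 5/18, 11/27, 1/2, 17/27, 7/9, 22/27, 26/27, 1]
j=0 picked index 0: u0 ∈ [0, 7/54)
j=1 picked index 0: u0 ∈ [-1/11, 23/594)
j=2 picked index 1: u0 ∈ [-31/594, 4/99)
j=3 picked index 4: u0 ∈ [1/198, 40/297)
j=4 picked index 4: u0 ∈ [-17/198, 13/297)
j=5 picked index 5: u0 ∈ [-14/297, 1/22)
j=6 picked index 6: u0 ∈ [-1/22, 25/297)
j=7 picked index 7: u0 ∈ [-2/297, 14/99)
j=8 picked index 7: u0 ∈ [-29/297, 5/99)
j=9 picked index 9: u0 ∈ [-1/297, 43/297)
j=10 picked index 9: u0 ∈ [-28/297, 16/297)
intersection: [1/198, 23/594)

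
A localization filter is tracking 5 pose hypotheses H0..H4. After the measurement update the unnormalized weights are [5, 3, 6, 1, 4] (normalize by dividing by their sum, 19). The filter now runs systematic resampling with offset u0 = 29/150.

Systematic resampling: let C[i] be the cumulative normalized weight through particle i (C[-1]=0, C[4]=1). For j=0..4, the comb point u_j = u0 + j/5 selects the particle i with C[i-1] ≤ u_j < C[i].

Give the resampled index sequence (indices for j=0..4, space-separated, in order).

C = [5/19, 8/19, 14/19, 15/19, 1]
j=0: u_0=29/150 ∈ [0, 5/19) → index 0
j=1: u_1=59/150 ∈ [5/19, 8/19) → index 1
j=2: u_2=89/150 ∈ [8/19, 14/19) → index 2
j=3: u_3=119/150 ∈ [15/19, 1) → index 4
j=4: u_4=149/150 ∈ [15/19, 1) → index 4

0 1 2 4 4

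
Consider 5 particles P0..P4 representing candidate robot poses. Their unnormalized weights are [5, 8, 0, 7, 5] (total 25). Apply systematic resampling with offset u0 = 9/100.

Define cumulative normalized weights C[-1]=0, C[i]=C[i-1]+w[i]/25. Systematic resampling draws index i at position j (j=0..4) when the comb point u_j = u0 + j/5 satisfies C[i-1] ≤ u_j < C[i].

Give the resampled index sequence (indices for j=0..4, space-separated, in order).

C = [1/5, 13/25, 13/25, 4/5, 1]
j=0: u_0=9/100 ∈ [0, 1/5) → index 0
j=1: u_1=29/100 ∈ [1/5, 13/25) → index 1
j=2: u_2=49/100 ∈ [1/5, 13/25) → index 1
j=3: u_3=69/100 ∈ [13/25, 4/5) → index 3
j=4: u_4=89/100 ∈ [4/5, 1) → index 4

0 1 1 3 4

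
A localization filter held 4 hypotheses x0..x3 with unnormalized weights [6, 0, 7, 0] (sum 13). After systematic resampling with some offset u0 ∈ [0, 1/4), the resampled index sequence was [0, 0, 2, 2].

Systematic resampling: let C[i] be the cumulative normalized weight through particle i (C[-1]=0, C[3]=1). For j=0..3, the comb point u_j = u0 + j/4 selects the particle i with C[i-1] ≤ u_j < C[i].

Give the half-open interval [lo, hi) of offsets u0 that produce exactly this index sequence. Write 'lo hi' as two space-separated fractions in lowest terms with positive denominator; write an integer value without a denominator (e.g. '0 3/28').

C = [6/13, 6/13, 1, 1]
j=0 picked index 0: u0 ∈ [0, 6/13)
j=1 picked index 0: u0 ∈ [-1/4, 11/52)
j=2 picked index 2: u0 ∈ [-1/26, 1/2)
j=3 picked index 2: u0 ∈ [-15/52, 1/4)
intersection: [0, 11/52)

0 11/52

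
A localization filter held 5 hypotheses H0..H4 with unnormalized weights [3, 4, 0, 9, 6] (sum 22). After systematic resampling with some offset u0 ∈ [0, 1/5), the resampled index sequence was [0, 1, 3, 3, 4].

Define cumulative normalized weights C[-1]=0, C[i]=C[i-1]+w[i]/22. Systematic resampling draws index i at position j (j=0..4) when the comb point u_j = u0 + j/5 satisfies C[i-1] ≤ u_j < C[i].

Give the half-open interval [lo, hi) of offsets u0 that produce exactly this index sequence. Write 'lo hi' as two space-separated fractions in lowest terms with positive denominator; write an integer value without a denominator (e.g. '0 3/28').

0 13/110

C = [3/22, 7/22, 7/22, 8/11, 1]
j=0 picked index 0: u0 ∈ [0, 3/22)
j=1 picked index 1: u0 ∈ [-7/110, 13/110)
j=2 picked index 3: u0 ∈ [-9/110, 18/55)
j=3 picked index 3: u0 ∈ [-31/110, 7/55)
j=4 picked index 4: u0 ∈ [-4/55, 1/5)
intersection: [0, 13/110)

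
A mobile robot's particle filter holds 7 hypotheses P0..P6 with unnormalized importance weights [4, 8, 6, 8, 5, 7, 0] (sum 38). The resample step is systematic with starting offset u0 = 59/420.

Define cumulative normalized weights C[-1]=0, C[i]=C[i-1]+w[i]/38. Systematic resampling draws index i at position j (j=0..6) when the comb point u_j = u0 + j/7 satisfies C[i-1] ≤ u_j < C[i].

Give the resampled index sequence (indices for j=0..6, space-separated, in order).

1 1 2 3 4 5 5

C = [2/19, 6/19, 9/19, 13/19, 31/38, 1, 1]
j=0: u_0=59/420 ∈ [2/19, 6/19) → index 1
j=1: u_1=17/60 ∈ [2/19, 6/19) → index 1
j=2: u_2=179/420 ∈ [6/19, 9/19) → index 2
j=3: u_3=239/420 ∈ [9/19, 13/19) → index 3
j=4: u_4=299/420 ∈ [13/19, 31/38) → index 4
j=5: u_5=359/420 ∈ [31/38, 1) → index 5
j=6: u_6=419/420 ∈ [31/38, 1) → index 5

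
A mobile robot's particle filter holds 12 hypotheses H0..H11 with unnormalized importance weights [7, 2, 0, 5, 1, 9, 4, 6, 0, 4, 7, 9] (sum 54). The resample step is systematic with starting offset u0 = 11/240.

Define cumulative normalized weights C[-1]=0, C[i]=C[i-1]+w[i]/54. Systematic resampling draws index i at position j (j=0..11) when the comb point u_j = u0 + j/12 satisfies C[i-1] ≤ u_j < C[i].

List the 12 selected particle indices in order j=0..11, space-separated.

0 0 3 5 5 6 7 7 10 10 11 11

C = [7/54, 1/6, 1/6, 7/27, 5/18, 4/9, 14/27, 17/27, 17/27, 19/27, 5/6, 1]
j=0: u_0=11/240 ∈ [0, 7/54) → index 0
j=1: u_1=31/240 ∈ [0, 7/54) → index 0
j=2: u_2=17/80 ∈ [1/6, 7/27) → index 3
j=3: u_3=71/240 ∈ [5/18, 4/9) → index 5
j=4: u_4=91/240 ∈ [5/18, 4/9) → index 5
j=5: u_5=37/80 ∈ [4/9, 14/27) → index 6
j=6: u_6=131/240 ∈ [14/27, 17/27) → index 7
j=7: u_7=151/240 ∈ [14/27, 17/27) → index 7
j=8: u_8=57/80 ∈ [19/27, 5/6) → index 10
j=9: u_9=191/240 ∈ [19/27, 5/6) → index 10
j=10: u_10=211/240 ∈ [5/6, 1) → index 11
j=11: u_11=77/80 ∈ [5/6, 1) → index 11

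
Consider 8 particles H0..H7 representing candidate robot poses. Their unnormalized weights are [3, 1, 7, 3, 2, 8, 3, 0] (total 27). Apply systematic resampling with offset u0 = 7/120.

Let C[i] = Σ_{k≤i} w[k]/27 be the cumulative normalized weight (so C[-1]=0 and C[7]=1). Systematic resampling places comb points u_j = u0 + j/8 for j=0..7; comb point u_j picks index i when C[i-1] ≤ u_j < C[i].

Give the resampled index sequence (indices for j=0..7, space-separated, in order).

C = [1/9, 4/27, 11/27, 14/27, 16/27, 8/9, 1, 1]
j=0: u_0=7/120 ∈ [0, 1/9) → index 0
j=1: u_1=11/60 ∈ [4/27, 11/27) → index 2
j=2: u_2=37/120 ∈ [4/27, 11/27) → index 2
j=3: u_3=13/30 ∈ [11/27, 14/27) → index 3
j=4: u_4=67/120 ∈ [14/27, 16/27) → index 4
j=5: u_5=41/60 ∈ [16/27, 8/9) → index 5
j=6: u_6=97/120 ∈ [16/27, 8/9) → index 5
j=7: u_7=14/15 ∈ [8/9, 1) → index 6

0 2 2 3 4 5 5 6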